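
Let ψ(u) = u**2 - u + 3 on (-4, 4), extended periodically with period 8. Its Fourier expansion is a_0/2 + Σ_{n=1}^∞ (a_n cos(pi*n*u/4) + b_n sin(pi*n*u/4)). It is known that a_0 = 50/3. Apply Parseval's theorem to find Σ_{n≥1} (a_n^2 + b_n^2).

Parseval: a_0^2/2 + Σ_{n≥1} (a_n^2+b_n^2) = 1/4 ∫_{-4}^{4} ψ(u)^2 du = 2926/15.
Subtract a_0^2/2 = 1250/9: Σ (a_n^2+b_n^2) = 2528/45.

2528/45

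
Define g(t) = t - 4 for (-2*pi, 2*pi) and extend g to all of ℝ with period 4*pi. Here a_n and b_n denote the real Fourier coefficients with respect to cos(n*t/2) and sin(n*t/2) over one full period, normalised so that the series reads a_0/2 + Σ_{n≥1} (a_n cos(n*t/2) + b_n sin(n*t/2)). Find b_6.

b_6 = (1/(2*pi)) ∫_{-2*pi}^{2*pi} g(t) sin(3*t) dt.
Integrating by parts (boundary term plus one more integral), an antiderivative of (t - 4) sin(3*t) is -t*cos(3*t)/3 + sin(3*t)/9 + 4*cos(3*t)/3; evaluating from -2*pi to 2*pi: ∫_{-2*pi}^{2*pi} (t - 4) sin(3*t) dt = (4/3 - 2*pi/3) - (4/3 + 2*pi/3) = -4*pi/3.
Hence b_6 = (1/(2*pi))·(-4*pi/3) = -2/3.

-2/3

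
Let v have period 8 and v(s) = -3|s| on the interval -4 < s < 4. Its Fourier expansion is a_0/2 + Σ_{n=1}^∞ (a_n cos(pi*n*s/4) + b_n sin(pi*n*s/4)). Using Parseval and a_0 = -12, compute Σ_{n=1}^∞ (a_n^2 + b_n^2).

Parseval: a_0^2/2 + Σ_{n≥1} (a_n^2+b_n^2) = 1/4 ∫_{-4}^{4} v(s)^2 ds = 96.
Subtract a_0^2/2 = 72: Σ (a_n^2+b_n^2) = 24.

24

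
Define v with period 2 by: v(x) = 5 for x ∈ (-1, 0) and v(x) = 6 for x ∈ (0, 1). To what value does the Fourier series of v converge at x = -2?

11/2

x = -2 differs from x = 0 by -1 full period(s), and the series is 2-periodic.
At x = 0 the one-sided limits are v(0^-) = 5 and v(0^+) = 6.
By Dirichlet's theorem the series converges to their average, [(5) + (6)]/2 = 11/2.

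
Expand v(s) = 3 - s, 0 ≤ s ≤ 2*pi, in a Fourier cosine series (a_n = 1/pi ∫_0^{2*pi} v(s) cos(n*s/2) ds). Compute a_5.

8/(25*pi)

a_5 = 1/pi ∫_0^{2*pi} (3 - s) cos(5*s/2) ds.
Integrating by parts (boundary term plus one more integral), an antiderivative of (3 - s) cos(5*s/2) is -2*s*sin(5*s/2)/5 + 6*sin(5*s/2)/5 - 4*cos(5*s/2)/25; evaluating from 0 to 2*pi: ∫_{0}^{2*pi} (3 - s) cos(5*s/2) ds = (4/25) - (-4/25) = 8/25.
Hence a_5 = (1/pi)·(8/25) = 8/(25*pi).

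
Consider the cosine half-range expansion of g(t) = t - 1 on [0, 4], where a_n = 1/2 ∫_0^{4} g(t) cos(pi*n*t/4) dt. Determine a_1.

a_1 = 1/2 ∫_0^{4} (t - 1) cos(pi*t/4) dt.
Integrating by parts (boundary term plus one more integral), an antiderivative of (t - 1) cos(pi*t/4) is 4*t*sin(pi*t/4)/pi - 4*sin(pi*t/4)/pi + 16*cos(pi*t/4)/pi**2; evaluating from 0 to 4: ∫_{0}^{4} (t - 1) cos(pi*t/4) dt = (-16/pi**2) - (16/pi**2) = -32/pi**2.
Hence a_1 = (1/2)·(-32/pi**2) = -16/pi**2.

-16/pi**2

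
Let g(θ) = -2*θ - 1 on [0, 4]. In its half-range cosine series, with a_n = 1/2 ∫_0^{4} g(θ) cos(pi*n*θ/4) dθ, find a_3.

32/(9*pi**2)

a_3 = 1/2 ∫_0^{4} (-2*θ - 1) cos(3*pi*θ/4) dθ.
Integrating by parts (boundary term plus one more integral), an antiderivative of (-2*θ - 1) cos(3*pi*θ/4) is -8*θ*sin(3*pi*θ/4)/(3*pi) - 4*sin(3*pi*θ/4)/(3*pi) - 32*cos(3*pi*θ/4)/(9*pi**2); evaluating from 0 to 4: ∫_{0}^{4} (-2*θ - 1) cos(3*pi*θ/4) dθ = (32/(9*pi**2)) - (-32/(9*pi**2)) = 64/(9*pi**2).
Hence a_3 = (1/2)·(64/(9*pi**2)) = 32/(9*pi**2).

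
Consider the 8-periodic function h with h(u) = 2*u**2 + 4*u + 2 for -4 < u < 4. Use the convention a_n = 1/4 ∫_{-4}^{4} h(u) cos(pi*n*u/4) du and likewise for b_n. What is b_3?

b_3 = 1/4 ∫_{-4}^{4} h(u) sin(3*pi*u/4) du.
Integrating by parts twice (tabular method), an antiderivative of (2*u**2 + 4*u + 2) sin(3*pi*u/4) is -8*u**2*cos(3*pi*u/4)/(3*pi) + 64*u*sin(3*pi*u/4)/(9*pi**2) - 16*u*cos(3*pi*u/4)/(3*pi) + 64*sin(3*pi*u/4)/(9*pi**2) - 8*cos(3*pi*u/4)/(3*pi) + 256*cos(3*pi*u/4)/(27*pi**3); evaluating from -4 to 4: ∫_{-4}^{4} (2*u**2 + 4*u + 2) sin(3*pi*u/4) du = (8*(-32 + 225*pi**2)/(27*pi**3)) - (-256/(27*pi**3) + 24/pi) = 128/(3*pi).
Hence b_3 = (1/4)·(128/(3*pi)) = 32/(3*pi).

32/(3*pi)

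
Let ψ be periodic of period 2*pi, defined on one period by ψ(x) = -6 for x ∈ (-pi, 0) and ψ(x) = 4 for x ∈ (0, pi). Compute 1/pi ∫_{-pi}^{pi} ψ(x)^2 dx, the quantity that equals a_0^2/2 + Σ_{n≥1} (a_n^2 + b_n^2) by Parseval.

52

1/pi ∫_{-pi}^{pi} ψ(x)^2 dx = 1/pi · (52*pi) = 52.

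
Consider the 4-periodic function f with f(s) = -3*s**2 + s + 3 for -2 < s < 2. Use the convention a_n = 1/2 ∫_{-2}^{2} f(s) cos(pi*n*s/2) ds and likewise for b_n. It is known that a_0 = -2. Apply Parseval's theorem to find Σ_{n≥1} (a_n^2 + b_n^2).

Parseval: a_0^2/2 + Σ_{n≥1} (a_n^2+b_n^2) = 1/2 ∫_{-2}^{2} f(s)^2 ds = 454/15.
Subtract a_0^2/2 = 2: Σ (a_n^2+b_n^2) = 424/15.

424/15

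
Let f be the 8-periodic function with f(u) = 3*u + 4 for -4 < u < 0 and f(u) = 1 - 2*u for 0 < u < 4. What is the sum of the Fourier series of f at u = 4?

-15/2

At u = 4 the one-sided limits are f(4^-) = -7 and f(4^+) = -8.
By Dirichlet's theorem the series converges to their average, [(-7) + (-8)]/2 = -15/2.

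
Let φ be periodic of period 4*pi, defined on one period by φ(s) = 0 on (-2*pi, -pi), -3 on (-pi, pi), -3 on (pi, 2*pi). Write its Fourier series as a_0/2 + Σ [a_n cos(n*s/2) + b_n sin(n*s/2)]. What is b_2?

3/pi

b_2 = (1/(2*pi)) ∫_{-2*pi}^{2*pi} φ(s) sin(s) ds.
Split the integral at the breakpoints.
∫_{-2*pi}^{-pi} (0) sin(s) ds = 0.
Directly, an antiderivative of (-3) sin(s) is 3*cos(s); evaluating from -pi to pi: ∫_{-pi}^{pi} (-3) sin(s) ds = (-3) - (-3) = 0.
Directly, an antiderivative of (-3) sin(s) is 3*cos(s); evaluating from pi to 2*pi: ∫_{pi}^{2*pi} (-3) sin(s) ds = (3) - (-3) = 6.
Summing the pieces and multiplying by (1/(2*pi)) gives b_2 = 3/pi.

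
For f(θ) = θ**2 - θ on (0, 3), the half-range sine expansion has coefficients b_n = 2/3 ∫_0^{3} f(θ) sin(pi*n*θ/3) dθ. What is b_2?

b_2 = 2/3 ∫_0^{3} (θ**2 - θ) sin(2*pi*θ/3) dθ.
Integrating by parts twice (tabular method), an antiderivative of (θ**2 - θ) sin(2*pi*θ/3) is -3*θ**2*cos(2*pi*θ/3)/(2*pi) + 9*θ*sin(2*pi*θ/3)/(2*pi**2) + 3*θ*cos(2*pi*θ/3)/(2*pi) - 9*sin(2*pi*θ/3)/(4*pi**2) + 27*cos(2*pi*θ/3)/(4*pi**3); evaluating from 0 to 3: ∫_{0}^{3} (θ**2 - θ) sin(2*pi*θ/3) dθ = (-9/pi + 27/(4*pi**3)) - (27/(4*pi**3)) = -9/pi.
Hence b_2 = (2/3)·(-9/pi) = -6/pi.

-6/pi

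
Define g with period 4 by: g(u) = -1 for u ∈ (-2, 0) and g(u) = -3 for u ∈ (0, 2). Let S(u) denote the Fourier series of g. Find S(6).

u = 6 differs from u = 2 by 1 full period(s), and the series is 4-periodic.
At u = 2 the one-sided limits are g(2^-) = -3 and g(2^+) = -1.
By Dirichlet's theorem the series converges to their average, [(-3) + (-1)]/2 = -2.

-2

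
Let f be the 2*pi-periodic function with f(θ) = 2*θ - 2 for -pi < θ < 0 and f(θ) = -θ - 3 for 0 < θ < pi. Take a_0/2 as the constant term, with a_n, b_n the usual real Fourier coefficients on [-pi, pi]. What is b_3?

b_3 = 1/pi ∫_{-pi}^{pi} f(θ) sin(3*θ) dθ.
Split the integral at the breakpoints.
Integrating by parts (boundary term plus one more integral), an antiderivative of (2*θ - 2) sin(3*θ) is -2*θ*cos(3*θ)/3 + 2*sin(3*θ)/9 + 2*cos(3*θ)/3; evaluating from -pi to 0: ∫_{-pi}^{0} (2*θ - 2) sin(3*θ) dθ = (2/3) - (-2*pi/3 - 2/3) = 4/3 + 2*pi/3.
Integrating by parts (boundary term plus one more integral), an antiderivative of (-θ - 3) sin(3*θ) is θ*cos(3*θ)/3 - sin(3*θ)/9 + cos(3*θ); evaluating from 0 to pi: ∫_{0}^{pi} (-θ - 3) sin(3*θ) dθ = (-pi/3 - 1) - (1) = -2 - pi/3.
Summing the pieces and multiplying by (1/pi) gives b_3 = (-2 + pi)/(3*pi).

(-2 + pi)/(3*pi)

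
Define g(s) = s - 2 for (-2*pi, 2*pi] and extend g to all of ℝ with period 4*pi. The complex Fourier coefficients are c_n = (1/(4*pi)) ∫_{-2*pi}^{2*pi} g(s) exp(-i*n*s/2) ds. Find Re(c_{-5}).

Since g is real-valued, Re(c_{-5}) = (1/(4*pi)) ∫_{-2*pi}^{2*pi} g(s) cos(-5*s/2) ds = a_{5}/2.
Integrating by parts (boundary term plus one more integral), an antiderivative of (s - 2) cos(-5*s/2) is 2*s*sin(5*s/2)/5 - 4*sin(5*s/2)/5 + 4*cos(5*s/2)/25; evaluating from -2*pi to 2*pi: ∫_{-2*pi}^{2*pi} (s - 2) cos(-5*s/2) ds = (-4/25) - (-4/25) = 0.
Hence Re(c_{-5}) = (1/(4*pi))·(0) = 0.

0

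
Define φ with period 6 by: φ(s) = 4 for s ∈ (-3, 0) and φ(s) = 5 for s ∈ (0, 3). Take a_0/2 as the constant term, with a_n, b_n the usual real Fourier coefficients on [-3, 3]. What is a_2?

a_2 = 1/3 ∫_{-3}^{3} φ(s) cos(2*pi*s/3) ds.
Split the integral at the breakpoints.
Directly, an antiderivative of (4) cos(2*pi*s/3) is 6*sin(2*pi*s/3)/pi; evaluating from -3 to 0: ∫_{-3}^{0} (4) cos(2*pi*s/3) ds = (0) - (0) = 0.
Directly, an antiderivative of (5) cos(2*pi*s/3) is 15*sin(2*pi*s/3)/(2*pi); evaluating from 0 to 3: ∫_{0}^{3} (5) cos(2*pi*s/3) ds = (0) - (0) = 0.
Summing the pieces and multiplying by (1/3) gives a_2 = 0.

0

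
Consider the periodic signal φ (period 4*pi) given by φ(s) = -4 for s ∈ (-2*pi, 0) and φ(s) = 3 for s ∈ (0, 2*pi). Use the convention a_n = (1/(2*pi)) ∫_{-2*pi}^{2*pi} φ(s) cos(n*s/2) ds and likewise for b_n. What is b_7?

b_7 = (1/(2*pi)) ∫_{-2*pi}^{2*pi} φ(s) sin(7*s/2) ds.
Split the integral at the breakpoints.
Directly, an antiderivative of (-4) sin(7*s/2) is 8*cos(7*s/2)/7; evaluating from -2*pi to 0: ∫_{-2*pi}^{0} (-4) sin(7*s/2) ds = (8/7) - (-8/7) = 16/7.
Directly, an antiderivative of (3) sin(7*s/2) is -6*cos(7*s/2)/7; evaluating from 0 to 2*pi: ∫_{0}^{2*pi} (3) sin(7*s/2) ds = (6/7) - (-6/7) = 12/7.
Summing the pieces and multiplying by (1/(2*pi)) gives b_7 = 2/pi.

2/pi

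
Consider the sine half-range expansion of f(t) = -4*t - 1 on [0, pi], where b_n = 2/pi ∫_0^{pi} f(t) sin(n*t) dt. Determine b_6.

4/3

b_6 = 2/pi ∫_0^{pi} (-4*t - 1) sin(6*t) dt.
Integrating by parts (boundary term plus one more integral), an antiderivative of (-4*t - 1) sin(6*t) is 2*t*cos(6*t)/3 - sin(6*t)/9 + cos(6*t)/6; evaluating from 0 to pi: ∫_{0}^{pi} (-4*t - 1) sin(6*t) dt = (1/6 + 2*pi/3) - (1/6) = 2*pi/3.
Hence b_6 = (2/pi)·(2*pi/3) = 4/3.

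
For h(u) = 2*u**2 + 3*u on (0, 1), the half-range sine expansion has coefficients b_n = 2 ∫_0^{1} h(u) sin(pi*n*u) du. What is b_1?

b_1 = 2 ∫_0^{1} (2*u**2 + 3*u) sin(pi*u) du.
Integrating by parts twice (tabular method), an antiderivative of (2*u**2 + 3*u) sin(pi*u) is -2*u**2*cos(pi*u)/pi + 4*u*sin(pi*u)/pi**2 - 3*u*cos(pi*u)/pi + 3*sin(pi*u)/pi**2 + 4*cos(pi*u)/pi**3; evaluating from 0 to 1: ∫_{0}^{1} (2*u**2 + 3*u) sin(pi*u) du = (-4/pi**3 + 5/pi) - (4/pi**3) = -8/pi**3 + 5/pi.
Hence b_1 = 2·(-8/pi**3 + 5/pi) = -16/pi**3 + 10/pi.

-16/pi**3 + 10/pi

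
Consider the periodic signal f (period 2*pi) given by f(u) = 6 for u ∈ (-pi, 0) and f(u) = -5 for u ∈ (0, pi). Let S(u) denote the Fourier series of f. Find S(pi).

At u = pi the one-sided limits are f(pi^-) = -5 and f(pi^+) = 6.
By Dirichlet's theorem the series converges to their average, [(-5) + (6)]/2 = 1/2.

1/2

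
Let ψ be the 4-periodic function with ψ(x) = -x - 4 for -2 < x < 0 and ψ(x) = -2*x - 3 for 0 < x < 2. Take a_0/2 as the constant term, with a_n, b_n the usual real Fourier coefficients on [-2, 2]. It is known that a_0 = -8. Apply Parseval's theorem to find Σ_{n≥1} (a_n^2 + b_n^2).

Parseval: a_0^2/2 + Σ_{n≥1} (a_n^2+b_n^2) = 1/2 ∫_{-2}^{2} ψ(x)^2 dx = 107/3.
Subtract a_0^2/2 = 32: Σ (a_n^2+b_n^2) = 11/3.

11/3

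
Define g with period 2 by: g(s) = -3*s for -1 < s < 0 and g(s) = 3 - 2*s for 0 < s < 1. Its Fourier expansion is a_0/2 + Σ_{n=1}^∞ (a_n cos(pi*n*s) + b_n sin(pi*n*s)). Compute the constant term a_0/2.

a_0 = ∫_{-1}^{1} g(s) ds = 7/2.
So the constant term a_0/2 = 7/4.

7/4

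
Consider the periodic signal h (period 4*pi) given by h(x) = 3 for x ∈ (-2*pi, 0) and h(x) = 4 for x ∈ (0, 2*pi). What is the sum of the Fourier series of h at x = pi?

4

h is continuous at x = pi with value 4, so the series converges to 4 there.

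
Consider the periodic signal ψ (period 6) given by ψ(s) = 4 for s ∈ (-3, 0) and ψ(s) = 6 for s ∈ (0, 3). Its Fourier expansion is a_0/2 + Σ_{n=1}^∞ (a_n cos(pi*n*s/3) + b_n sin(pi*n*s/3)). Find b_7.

b_7 = 1/3 ∫_{-3}^{3} ψ(s) sin(7*pi*s/3) ds.
Split the integral at the breakpoints.
Directly, an antiderivative of (4) sin(7*pi*s/3) is -12*cos(7*pi*s/3)/(7*pi); evaluating from -3 to 0: ∫_{-3}^{0} (4) sin(7*pi*s/3) ds = (-12/(7*pi)) - (12/(7*pi)) = -24/(7*pi).
Directly, an antiderivative of (6) sin(7*pi*s/3) is -18*cos(7*pi*s/3)/(7*pi); evaluating from 0 to 3: ∫_{0}^{3} (6) sin(7*pi*s/3) ds = (18/(7*pi)) - (-18/(7*pi)) = 36/(7*pi).
Summing the pieces and multiplying by (1/3) gives b_7 = 4/(7*pi).

4/(7*pi)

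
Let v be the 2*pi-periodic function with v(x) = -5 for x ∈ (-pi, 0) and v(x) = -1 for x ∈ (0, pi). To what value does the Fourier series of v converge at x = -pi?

x = -pi differs from x = pi by -1 full period(s), and the series is 2*pi-periodic.
At x = pi the one-sided limits are v(pi^-) = -1 and v(pi^+) = -5.
By Dirichlet's theorem the series converges to their average, [(-1) + (-5)]/2 = -3.

-3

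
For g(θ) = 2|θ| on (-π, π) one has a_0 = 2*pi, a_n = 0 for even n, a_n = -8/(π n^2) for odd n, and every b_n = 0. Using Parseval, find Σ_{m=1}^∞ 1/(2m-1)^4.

Parseval: a_0^2/2 + Σ a_n^2 = (1/π) ∫_{-π}^{π} g(θ)^2 dθ = 8*pi**2/3.
Subtract a_0^2/2 = 2*pi**2: Σ a_n^2 = 2*pi**2/3.
Only odd n contribute, with a_n^2 = 64/(π^2 n^4), so Σ_{m≥1} 1/(2m-1)^4 = π^2·(2*pi**2/3)/64 = pi**4/96.

pi**4/96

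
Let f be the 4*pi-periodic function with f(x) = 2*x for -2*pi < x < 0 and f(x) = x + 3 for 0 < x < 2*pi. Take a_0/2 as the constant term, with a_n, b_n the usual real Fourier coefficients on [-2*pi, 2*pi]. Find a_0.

3 - pi

a_0 = (1/(2*pi)) ∫_{-2*pi}^{2*pi} f(x) dx = (1/(2*pi)) · (2*pi*(3 - pi)) = 3 - pi.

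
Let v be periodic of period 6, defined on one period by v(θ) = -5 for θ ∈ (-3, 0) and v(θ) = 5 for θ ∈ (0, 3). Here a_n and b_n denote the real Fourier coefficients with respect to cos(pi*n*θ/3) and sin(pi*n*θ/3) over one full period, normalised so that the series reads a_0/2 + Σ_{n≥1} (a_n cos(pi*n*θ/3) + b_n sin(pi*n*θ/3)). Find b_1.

b_1 = 1/3 ∫_{-3}^{3} v(θ) sin(pi*θ/3) dθ.
v is odd and sin(pi*θ/3) is odd, so the integrand is even and b_1 = 2/3 ∫_0^{3} v(θ) sin(pi*θ/3) dθ.
Directly, an antiderivative of (5) sin(pi*θ/3) is -15*cos(pi*θ/3)/pi; evaluating from 0 to 3: ∫_{0}^{3} (5) sin(pi*θ/3) dθ = (15/pi) - (-15/pi) = 30/pi.
Hence b_1 = (2/3)·(30/pi) = 20/pi.

20/pi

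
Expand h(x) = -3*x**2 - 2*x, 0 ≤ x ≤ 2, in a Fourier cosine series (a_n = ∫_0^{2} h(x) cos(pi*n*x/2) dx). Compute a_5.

64/(25*pi**2)

a_5 = ∫_0^{2} (-3*x**2 - 2*x) cos(5*pi*x/2) dx.
Integrating by parts twice (tabular method), an antiderivative of (-3*x**2 - 2*x) cos(5*pi*x/2) is -6*x**2*sin(5*pi*x/2)/(5*pi) - 4*x*sin(5*pi*x/2)/(5*pi) - 24*x*cos(5*pi*x/2)/(25*pi**2) + 48*sin(5*pi*x/2)/(125*pi**3) - 8*cos(5*pi*x/2)/(25*pi**2); evaluating from 0 to 2: ∫_{0}^{2} (-3*x**2 - 2*x) cos(5*pi*x/2) dx = (56/(25*pi**2)) - (-8/(25*pi**2)) = 64/(25*pi**2).
Hence a_5 = 64/(25*pi**2).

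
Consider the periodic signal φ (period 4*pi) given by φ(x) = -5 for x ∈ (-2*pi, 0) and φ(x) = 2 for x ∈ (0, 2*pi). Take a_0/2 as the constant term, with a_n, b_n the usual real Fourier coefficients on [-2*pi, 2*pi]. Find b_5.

b_5 = (1/(2*pi)) ∫_{-2*pi}^{2*pi} φ(x) sin(5*x/2) dx.
Split the integral at the breakpoints.
Directly, an antiderivative of (-5) sin(5*x/2) is 2*cos(5*x/2); evaluating from -2*pi to 0: ∫_{-2*pi}^{0} (-5) sin(5*x/2) dx = (2) - (-2) = 4.
Directly, an antiderivative of (2) sin(5*x/2) is -4*cos(5*x/2)/5; evaluating from 0 to 2*pi: ∫_{0}^{2*pi} (2) sin(5*x/2) dx = (4/5) - (-4/5) = 8/5.
Summing the pieces and multiplying by (1/(2*pi)) gives b_5 = 14/(5*pi).

14/(5*pi)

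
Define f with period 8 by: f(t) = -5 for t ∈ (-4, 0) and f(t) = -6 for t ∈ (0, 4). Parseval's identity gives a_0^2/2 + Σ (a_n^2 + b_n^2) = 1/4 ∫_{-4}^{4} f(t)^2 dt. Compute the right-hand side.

1/4 ∫_{-4}^{4} f(t)^2 dt = 1/4 · (244) = 61.

61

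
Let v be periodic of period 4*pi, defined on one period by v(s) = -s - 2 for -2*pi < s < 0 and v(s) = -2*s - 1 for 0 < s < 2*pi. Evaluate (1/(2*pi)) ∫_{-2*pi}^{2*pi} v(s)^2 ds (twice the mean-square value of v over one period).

(1/(2*pi)) ∫_{-2*pi}^{2*pi} v(s)^2 ds = (1/(2*pi)) · (10*pi + 40*pi**3/3) = 5 + 20*pi**2/3.

5 + 20*pi**2/3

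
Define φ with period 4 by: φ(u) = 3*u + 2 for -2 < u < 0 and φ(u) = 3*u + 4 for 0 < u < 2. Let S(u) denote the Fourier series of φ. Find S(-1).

-1

φ is continuous at u = -1 with value -1, so the series converges to -1 there.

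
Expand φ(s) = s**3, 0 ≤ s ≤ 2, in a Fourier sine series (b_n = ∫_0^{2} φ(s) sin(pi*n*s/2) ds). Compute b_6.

4*(1 - 6*pi**2)/(9*pi**3)

b_6 = ∫_0^{2} (s**3) sin(3*pi*s) ds.
Integrating by parts three times (tabular method), an antiderivative of (s**3) sin(3*pi*s) is -s**3*cos(3*pi*s)/(3*pi) + s**2*sin(3*pi*s)/(3*pi**2) + 2*s*cos(3*pi*s)/(9*pi**3) - 2*sin(3*pi*s)/(27*pi**4); evaluating from 0 to 2: ∫_{0}^{2} (s**3) sin(3*pi*s) ds = (4*(1 - 6*pi**2)/(9*pi**3)) - (0) = 4*(1 - 6*pi**2)/(9*pi**3).
Hence b_6 = 4*(1 - 6*pi**2)/(9*pi**3).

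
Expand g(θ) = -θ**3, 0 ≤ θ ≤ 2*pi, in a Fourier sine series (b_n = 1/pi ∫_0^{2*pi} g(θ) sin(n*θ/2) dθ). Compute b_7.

96/343 - 16*pi**2/7

b_7 = 1/pi ∫_0^{2*pi} (-θ**3) sin(7*θ/2) dθ.
Integrating by parts three times (tabular method), an antiderivative of (-θ**3) sin(7*θ/2) is 2*θ**3*cos(7*θ/2)/7 - 12*θ**2*sin(7*θ/2)/49 - 48*θ*cos(7*θ/2)/343 + 96*sin(7*θ/2)/2401; evaluating from 0 to 2*pi: ∫_{0}^{2*pi} (-θ**3) sin(7*θ/2) dθ = (16*pi*(6 - 49*pi**2)/343) - (0) = 16*pi*(6 - 49*pi**2)/343.
Hence b_7 = (1/pi)·(16*pi*(6 - 49*pi**2)/343) = 96/343 - 16*pi**2/7.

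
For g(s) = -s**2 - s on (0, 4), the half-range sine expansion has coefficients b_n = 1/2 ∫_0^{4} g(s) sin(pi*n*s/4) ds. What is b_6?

b_6 = 1/2 ∫_0^{4} (-s**2 - s) sin(3*pi*s/2) ds.
Integrating by parts twice (tabular method), an antiderivative of (-s**2 - s) sin(3*pi*s/2) is 2*s**2*cos(3*pi*s/2)/(3*pi) - 8*s*sin(3*pi*s/2)/(9*pi**2) + 2*s*cos(3*pi*s/2)/(3*pi) - 4*sin(3*pi*s/2)/(9*pi**2) - 16*cos(3*pi*s/2)/(27*pi**3); evaluating from 0 to 4: ∫_{0}^{4} (-s**2 - s) sin(3*pi*s/2) ds = (8*(-2 + 45*pi**2)/(27*pi**3)) - (-16/(27*pi**3)) = 40/(3*pi).
Hence b_6 = (1/2)·(40/(3*pi)) = 20/(3*pi).

20/(3*pi)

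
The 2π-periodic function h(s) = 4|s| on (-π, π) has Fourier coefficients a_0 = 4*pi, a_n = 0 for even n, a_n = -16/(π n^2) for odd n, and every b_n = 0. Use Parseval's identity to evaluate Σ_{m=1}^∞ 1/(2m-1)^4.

Parseval: a_0^2/2 + Σ a_n^2 = (1/π) ∫_{-π}^{π} h(s)^2 ds = 32*pi**2/3.
Subtract a_0^2/2 = 8*pi**2: Σ a_n^2 = 8*pi**2/3.
Only odd n contribute, with a_n^2 = 256/(π^2 n^4), so Σ_{m≥1} 1/(2m-1)^4 = π^2·(8*pi**2/3)/256 = pi**4/96.

pi**4/96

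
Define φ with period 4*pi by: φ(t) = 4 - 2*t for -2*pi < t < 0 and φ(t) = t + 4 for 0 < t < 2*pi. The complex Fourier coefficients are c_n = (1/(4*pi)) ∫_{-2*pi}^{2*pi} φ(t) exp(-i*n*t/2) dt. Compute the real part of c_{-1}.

-6/pi

Since φ is real-valued, Re(c_{-1}) = (1/(4*pi)) ∫_{-2*pi}^{2*pi} φ(t) cos(-t/2) dt = a_{1}/2.
Split the integral at the breakpoints.
Integrating by parts (boundary term plus one more integral), an antiderivative of (4 - 2*t) cos(-t/2) is -4*t*sin(t/2) + 8*sin(t/2) - 8*cos(t/2); evaluating from -2*pi to 0: ∫_{-2*pi}^{0} (4 - 2*t) cos(-t/2) dt = (-8) - (8) = -16.
Integrating by parts (boundary term plus one more integral), an antiderivative of (t + 4) cos(-t/2) is 2*t*sin(t/2) + 8*sin(t/2) + 4*cos(t/2); evaluating from 0 to 2*pi: ∫_{0}^{2*pi} (t + 4) cos(-t/2) dt = (-4) - (4) = -8.
So ∫_{-2*pi}^{2*pi} φ(t) cos(-t/2) dt = -24.
Hence Re(c_{-1}) = (1/(4*pi))·(-24) = -6/pi.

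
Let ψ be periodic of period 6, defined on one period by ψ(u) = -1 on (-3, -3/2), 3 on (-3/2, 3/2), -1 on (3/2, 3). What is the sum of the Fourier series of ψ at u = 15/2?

u = 15/2 differs from u = 3/2 by 1 full period(s), and the series is 6-periodic.
At u = 3/2 the one-sided limits are ψ(3/2^-) = 3 and ψ(3/2^+) = -1.
By Dirichlet's theorem the series converges to their average, [(3) + (-1)]/2 = 1.

1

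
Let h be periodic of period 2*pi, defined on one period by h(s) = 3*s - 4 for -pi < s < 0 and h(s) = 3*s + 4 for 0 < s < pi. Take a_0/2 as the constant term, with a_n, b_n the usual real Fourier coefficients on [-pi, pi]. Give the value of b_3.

b_3 = 1/pi ∫_{-pi}^{pi} h(s) sin(3*s) ds.
h is odd and sin(3*s) is odd, so the integrand is even and b_3 = 2/pi ∫_0^{pi} h(s) sin(3*s) ds.
Integrating by parts (boundary term plus one more integral), an antiderivative of (3*s + 4) sin(3*s) is -s*cos(3*s) + sin(3*s)/3 - 4*cos(3*s)/3; evaluating from 0 to pi: ∫_{0}^{pi} (3*s + 4) sin(3*s) ds = (4/3 + pi) - (-4/3) = 8/3 + pi.
Hence b_3 = (2/pi)·(8/3 + pi) = 16/(3*pi) + 2.

16/(3*pi) + 2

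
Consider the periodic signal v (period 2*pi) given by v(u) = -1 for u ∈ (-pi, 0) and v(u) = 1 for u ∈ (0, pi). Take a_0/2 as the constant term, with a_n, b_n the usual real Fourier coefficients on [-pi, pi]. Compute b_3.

b_3 = 1/pi ∫_{-pi}^{pi} v(u) sin(3*u) du.
v is odd and sin(3*u) is odd, so the integrand is even and b_3 = 2/pi ∫_0^{pi} v(u) sin(3*u) du.
Directly, an antiderivative of (1) sin(3*u) is -cos(3*u)/3; evaluating from 0 to pi: ∫_{0}^{pi} (1) sin(3*u) du = (1/3) - (-1/3) = 2/3.
Hence b_3 = (2/pi)·(2/3) = 4/(3*pi).

4/(3*pi)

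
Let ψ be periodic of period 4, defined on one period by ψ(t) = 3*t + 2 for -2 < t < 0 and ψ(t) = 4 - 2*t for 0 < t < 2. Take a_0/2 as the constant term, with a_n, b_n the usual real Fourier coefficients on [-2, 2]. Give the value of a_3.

a_3 = 1/2 ∫_{-2}^{2} ψ(t) cos(3*pi*t/2) dt.
Split the integral at the breakpoints.
Integrating by parts (boundary term plus one more integral), an antiderivative of (3*t + 2) cos(3*pi*t/2) is 2*t*sin(3*pi*t/2)/pi + 4*sin(3*pi*t/2)/(3*pi) + 4*cos(3*pi*t/2)/(3*pi**2); evaluating from -2 to 0: ∫_{-2}^{0} (3*t + 2) cos(3*pi*t/2) dt = (4/(3*pi**2)) - (-4/(3*pi**2)) = 8/(3*pi**2).
Integrating by parts (boundary term plus one more integral), an antiderivative of (4 - 2*t) cos(3*pi*t/2) is -4*t*sin(3*pi*t/2)/(3*pi) + 8*sin(3*pi*t/2)/(3*pi) - 8*cos(3*pi*t/2)/(9*pi**2); evaluating from 0 to 2: ∫_{0}^{2} (4 - 2*t) cos(3*pi*t/2) dt = (8/(9*pi**2)) - (-8/(9*pi**2)) = 16/(9*pi**2).
Summing the pieces and multiplying by (1/2) gives a_3 = 20/(9*pi**2).

20/(9*pi**2)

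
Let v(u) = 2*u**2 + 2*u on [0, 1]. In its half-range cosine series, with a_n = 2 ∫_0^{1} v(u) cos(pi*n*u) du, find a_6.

2/(9*pi**2)

a_6 = 2 ∫_0^{1} (2*u**2 + 2*u) cos(6*pi*u) du.
Integrating by parts twice (tabular method), an antiderivative of (2*u**2 + 2*u) cos(6*pi*u) is u**2*sin(6*pi*u)/(3*pi) + u*sin(6*pi*u)/(3*pi) + u*cos(6*pi*u)/(9*pi**2) - sin(6*pi*u)/(54*pi**3) + cos(6*pi*u)/(18*pi**2); evaluating from 0 to 1: ∫_{0}^{1} (2*u**2 + 2*u) cos(6*pi*u) du = (1/(6*pi**2)) - (1/(18*pi**2)) = 1/(9*pi**2).
Hence a_6 = 2·(1/(9*pi**2)) = 2/(9*pi**2).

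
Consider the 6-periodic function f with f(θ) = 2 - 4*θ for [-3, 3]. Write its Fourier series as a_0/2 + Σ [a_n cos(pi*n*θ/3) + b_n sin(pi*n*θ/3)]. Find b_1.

-24/pi

b_1 = 1/3 ∫_{-3}^{3} f(θ) sin(pi*θ/3) dθ.
Integrating by parts (boundary term plus one more integral), an antiderivative of (2 - 4*θ) sin(pi*θ/3) is 12*θ*cos(pi*θ/3)/pi - 36*sin(pi*θ/3)/pi**2 - 6*cos(pi*θ/3)/pi; evaluating from -3 to 3: ∫_{-3}^{3} (2 - 4*θ) sin(pi*θ/3) dθ = (-30/pi) - (42/pi) = -72/pi.
Hence b_1 = (1/3)·(-72/pi) = -24/pi.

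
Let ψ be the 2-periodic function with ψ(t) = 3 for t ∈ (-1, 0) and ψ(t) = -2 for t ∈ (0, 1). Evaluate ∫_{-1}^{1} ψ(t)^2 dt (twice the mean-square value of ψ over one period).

∫_{-1}^{1} ψ(t)^2 dt = 13.

13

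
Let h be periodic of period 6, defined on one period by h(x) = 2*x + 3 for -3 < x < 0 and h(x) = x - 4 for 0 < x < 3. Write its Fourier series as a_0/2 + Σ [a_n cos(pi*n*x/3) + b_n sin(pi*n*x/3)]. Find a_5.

6/(25*pi**2)

a_5 = 1/3 ∫_{-3}^{3} h(x) cos(5*pi*x/3) dx.
Split the integral at the breakpoints.
Integrating by parts (boundary term plus one more integral), an antiderivative of (2*x + 3) cos(5*pi*x/3) is 6*x*sin(5*pi*x/3)/(5*pi) + 9*sin(5*pi*x/3)/(5*pi) + 18*cos(5*pi*x/3)/(25*pi**2); evaluating from -3 to 0: ∫_{-3}^{0} (2*x + 3) cos(5*pi*x/3) dx = (18/(25*pi**2)) - (-18/(25*pi**2)) = 36/(25*pi**2).
Integrating by parts (boundary term plus one more integral), an antiderivative of (x - 4) cos(5*pi*x/3) is 3*x*sin(5*pi*x/3)/(5*pi) - 12*sin(5*pi*x/3)/(5*pi) + 9*cos(5*pi*x/3)/(25*pi**2); evaluating from 0 to 3: ∫_{0}^{3} (x - 4) cos(5*pi*x/3) dx = (-9/(25*pi**2)) - (9/(25*pi**2)) = -18/(25*pi**2).
Summing the pieces and multiplying by (1/3) gives a_5 = 6/(25*pi**2).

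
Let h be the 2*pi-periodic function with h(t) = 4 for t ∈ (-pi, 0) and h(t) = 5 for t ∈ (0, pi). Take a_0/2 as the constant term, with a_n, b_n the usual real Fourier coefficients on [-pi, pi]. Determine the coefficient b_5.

2/(5*pi)

b_5 = 1/pi ∫_{-pi}^{pi} h(t) sin(5*t) dt.
Split the integral at the breakpoints.
Directly, an antiderivative of (4) sin(5*t) is -4*cos(5*t)/5; evaluating from -pi to 0: ∫_{-pi}^{0} (4) sin(5*t) dt = (-4/5) - (4/5) = -8/5.
Directly, an antiderivative of (5) sin(5*t) is -cos(5*t); evaluating from 0 to pi: ∫_{0}^{pi} (5) sin(5*t) dt = (1) - (-1) = 2.
Summing the pieces and multiplying by (1/pi) gives b_5 = 2/(5*pi).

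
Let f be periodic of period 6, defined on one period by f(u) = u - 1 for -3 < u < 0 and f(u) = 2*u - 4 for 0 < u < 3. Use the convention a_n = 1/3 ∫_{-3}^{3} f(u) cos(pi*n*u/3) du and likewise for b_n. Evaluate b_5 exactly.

b_5 = 1/3 ∫_{-3}^{3} f(u) sin(5*pi*u/3) du.
Split the integral at the breakpoints.
Integrating by parts (boundary term plus one more integral), an antiderivative of (u - 1) sin(5*pi*u/3) is -3*u*cos(5*pi*u/3)/(5*pi) + 9*sin(5*pi*u/3)/(25*pi**2) + 3*cos(5*pi*u/3)/(5*pi); evaluating from -3 to 0: ∫_{-3}^{0} (u - 1) sin(5*pi*u/3) du = (3/(5*pi)) - (-12/(5*pi)) = 3/pi.
Integrating by parts (boundary term plus one more integral), an antiderivative of (2*u - 4) sin(5*pi*u/3) is -6*u*cos(5*pi*u/3)/(5*pi) + 18*sin(5*pi*u/3)/(25*pi**2) + 12*cos(5*pi*u/3)/(5*pi); evaluating from 0 to 3: ∫_{0}^{3} (2*u - 4) sin(5*pi*u/3) du = (6/(5*pi)) - (12/(5*pi)) = -6/(5*pi).
Summing the pieces and multiplying by (1/3) gives b_5 = 3/(5*pi).

3/(5*pi)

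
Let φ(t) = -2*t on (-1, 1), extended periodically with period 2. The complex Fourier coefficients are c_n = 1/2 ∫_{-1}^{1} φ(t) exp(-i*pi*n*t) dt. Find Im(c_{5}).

2/(5*pi)

Since φ is real-valued, Im(c_{5}) = -1/2 ∫_{-1}^{1} φ(t) sin(5*pi*t) dt = -b_{5}/2.
φ is odd and sin(5*pi*t) is odd, so the integrand is even: ∫_{-1}^{1} φ(t) sin(5*pi*t) dt = 2∫_0^{1} φ(t) sin(5*pi*t) dt.
Integrating by parts (boundary term plus one more integral), an antiderivative of (-2*t) sin(5*pi*t) is 2*t*cos(5*pi*t)/(5*pi) - 2*sin(5*pi*t)/(25*pi**2); evaluating from 0 to 1: ∫_{0}^{1} (-2*t) sin(5*pi*t) dt = (-2/(5*pi)) - (0) = -2/(5*pi).
So ∫_{-1}^{1} φ(t) sin(5*pi*t) dt = -4/(5*pi).
Hence Im(c_{5}) = (-1/2)·(-4/(5*pi)) = 2/(5*pi).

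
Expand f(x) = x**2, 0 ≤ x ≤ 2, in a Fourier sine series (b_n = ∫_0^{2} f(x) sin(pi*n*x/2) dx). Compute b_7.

8*(-4 + 49*pi**2)/(343*pi**3)

b_7 = ∫_0^{2} (x**2) sin(7*pi*x/2) dx.
Integrating by parts twice (tabular method), an antiderivative of (x**2) sin(7*pi*x/2) is -2*x**2*cos(7*pi*x/2)/(7*pi) + 8*x*sin(7*pi*x/2)/(49*pi**2) + 16*cos(7*pi*x/2)/(343*pi**3); evaluating from 0 to 2: ∫_{0}^{2} (x**2) sin(7*pi*x/2) dx = (8*(-2 + 49*pi**2)/(343*pi**3)) - (16/(343*pi**3)) = 8*(-4 + 49*pi**2)/(343*pi**3).
Hence b_7 = 8*(-4 + 49*pi**2)/(343*pi**3).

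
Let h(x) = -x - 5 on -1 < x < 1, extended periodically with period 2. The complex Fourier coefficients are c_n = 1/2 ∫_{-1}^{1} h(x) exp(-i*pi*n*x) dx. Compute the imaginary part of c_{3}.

1/(3*pi)

Since h is real-valued, Im(c_{3}) = -1/2 ∫_{-1}^{1} h(x) sin(3*pi*x) dx = -b_{3}/2.
Integrating by parts (boundary term plus one more integral), an antiderivative of (-x - 5) sin(3*pi*x) is x*cos(3*pi*x)/(3*pi) - sin(3*pi*x)/(9*pi**2) + 5*cos(3*pi*x)/(3*pi); evaluating from -1 to 1: ∫_{-1}^{1} (-x - 5) sin(3*pi*x) dx = (-2/pi) - (-4/(3*pi)) = -2/(3*pi).
Hence Im(c_{3}) = (-1/2)·(-2/(3*pi)) = 1/(3*pi).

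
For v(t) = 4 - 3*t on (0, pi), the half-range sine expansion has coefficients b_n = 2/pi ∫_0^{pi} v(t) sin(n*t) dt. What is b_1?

-6 + 16/pi

b_1 = 2/pi ∫_0^{pi} (4 - 3*t) sin(t) dt.
Integrating by parts (boundary term plus one more integral), an antiderivative of (4 - 3*t) sin(t) is 3*t*cos(t) - 3*sin(t) - 4*cos(t); evaluating from 0 to pi: ∫_{0}^{pi} (4 - 3*t) sin(t) dt = (4 - 3*pi) - (-4) = 8 - 3*pi.
Hence b_1 = (2/pi)·(8 - 3*pi) = -6 + 16/pi.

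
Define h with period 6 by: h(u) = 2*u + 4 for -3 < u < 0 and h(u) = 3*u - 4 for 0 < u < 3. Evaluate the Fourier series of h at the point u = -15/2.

u = -15/2 differs from u = -3/2 by -1 full period(s), and the series is 6-periodic.
h is continuous at u = -3/2 with value 1, so the series converges to 1 there.

1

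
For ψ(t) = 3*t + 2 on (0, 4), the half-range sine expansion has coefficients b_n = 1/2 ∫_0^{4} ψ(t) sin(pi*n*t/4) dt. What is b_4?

b_4 = 1/2 ∫_0^{4} (3*t + 2) sin(pi*t) dt.
Integrating by parts (boundary term plus one more integral), an antiderivative of (3*t + 2) sin(pi*t) is -3*t*cos(pi*t)/pi + 3*sin(pi*t)/pi**2 - 2*cos(pi*t)/pi; evaluating from 0 to 4: ∫_{0}^{4} (3*t + 2) sin(pi*t) dt = (-14/pi) - (-2/pi) = -12/pi.
Hence b_4 = (1/2)·(-12/pi) = -6/pi.

-6/pi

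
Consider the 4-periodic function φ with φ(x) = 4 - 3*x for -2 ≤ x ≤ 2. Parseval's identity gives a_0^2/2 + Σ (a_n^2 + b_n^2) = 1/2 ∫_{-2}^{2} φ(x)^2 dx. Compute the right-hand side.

1/2 ∫_{-2}^{2} φ(x)^2 dx = 1/2 · (112) = 56.

56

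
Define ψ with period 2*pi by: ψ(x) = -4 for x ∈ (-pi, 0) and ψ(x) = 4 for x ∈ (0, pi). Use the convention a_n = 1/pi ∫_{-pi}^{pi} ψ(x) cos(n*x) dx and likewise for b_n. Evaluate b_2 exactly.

0

b_2 = 1/pi ∫_{-pi}^{pi} ψ(x) sin(2*x) dx.
ψ is odd and sin(2*x) is odd, so the integrand is even and b_2 = 2/pi ∫_0^{pi} ψ(x) sin(2*x) dx.
Directly, an antiderivative of (4) sin(2*x) is -2*cos(2*x); evaluating from 0 to pi: ∫_{0}^{pi} (4) sin(2*x) dx = (-2) - (-2) = 0.
Hence b_2 = (2/pi)·(0) = 0.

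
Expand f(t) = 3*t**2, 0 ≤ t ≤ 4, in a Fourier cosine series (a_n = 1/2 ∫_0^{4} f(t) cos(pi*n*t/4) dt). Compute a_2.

a_2 = 1/2 ∫_0^{4} (3*t**2) cos(pi*t/2) dt.
Integrating by parts twice (tabular method), an antiderivative of (3*t**2) cos(pi*t/2) is 6*t**2*sin(pi*t/2)/pi + 24*t*cos(pi*t/2)/pi**2 - 48*sin(pi*t/2)/pi**3; evaluating from 0 to 4: ∫_{0}^{4} (3*t**2) cos(pi*t/2) dt = (96/pi**2) - (0) = 96/pi**2.
Hence a_2 = (1/2)·(96/pi**2) = 48/pi**2.

48/pi**2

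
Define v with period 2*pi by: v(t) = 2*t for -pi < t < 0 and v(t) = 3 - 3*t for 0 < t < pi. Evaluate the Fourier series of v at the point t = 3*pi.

t = 3*pi differs from t = -pi by 2 full period(s), and the series is 2*pi-periodic.
At t = -pi the one-sided limits are v(-pi^-) = 3 - 3*pi and v(-pi^+) = -2*pi.
By Dirichlet's theorem the series converges to their average, [(3 - 3*pi) + (-2*pi)]/2 = 3/2 - 5*pi/2.

3/2 - 5*pi/2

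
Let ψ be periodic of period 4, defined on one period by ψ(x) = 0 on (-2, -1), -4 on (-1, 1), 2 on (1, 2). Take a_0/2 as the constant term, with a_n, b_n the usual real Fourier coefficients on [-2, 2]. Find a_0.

a_0 = 1/2 ∫_{-2}^{2} ψ(x) dx = 1/2 · (-6) = -3.

-3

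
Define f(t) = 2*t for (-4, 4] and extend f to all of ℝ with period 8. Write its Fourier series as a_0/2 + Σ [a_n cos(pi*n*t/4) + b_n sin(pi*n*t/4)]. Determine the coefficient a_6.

a_6 = 1/4 ∫_{-4}^{4} f(t) cos(3*pi*t/2) dt.
f is odd and cos(3*pi*t/2) is even, so the integrand is odd over a symmetric interval and the integral vanishes.

0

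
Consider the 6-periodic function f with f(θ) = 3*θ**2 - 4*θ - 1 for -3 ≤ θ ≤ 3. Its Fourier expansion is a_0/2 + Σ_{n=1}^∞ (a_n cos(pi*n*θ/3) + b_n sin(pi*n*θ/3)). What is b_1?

b_1 = 1/3 ∫_{-3}^{3} f(θ) sin(pi*θ/3) dθ.
Integrating by parts twice (tabular method), an antiderivative of (3*θ**2 - 4*θ - 1) sin(pi*θ/3) is -9*θ**2*cos(pi*θ/3)/pi + 54*θ*sin(pi*θ/3)/pi**2 + 12*θ*cos(pi*θ/3)/pi - 36*sin(pi*θ/3)/pi**2 + 3*cos(pi*θ/3)/pi + 162*cos(pi*θ/3)/pi**3; evaluating from -3 to 3: ∫_{-3}^{3} (3*θ**2 - 4*θ - 1) sin(pi*θ/3) dθ = (-162/pi**3 + 42/pi) - (-162/pi**3 + 114/pi) = -72/pi.
Hence b_1 = (1/3)·(-72/pi) = -24/pi.

-24/pi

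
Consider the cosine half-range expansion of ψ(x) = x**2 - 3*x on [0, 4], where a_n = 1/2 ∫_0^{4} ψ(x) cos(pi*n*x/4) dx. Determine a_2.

16/pi**2

a_2 = 1/2 ∫_0^{4} (x**2 - 3*x) cos(pi*x/2) dx.
Integrating by parts twice (tabular method), an antiderivative of (x**2 - 3*x) cos(pi*x/2) is 2*x**2*sin(pi*x/2)/pi - 6*x*sin(pi*x/2)/pi + 8*x*cos(pi*x/2)/pi**2 - 16*sin(pi*x/2)/pi**3 - 12*cos(pi*x/2)/pi**2; evaluating from 0 to 4: ∫_{0}^{4} (x**2 - 3*x) cos(pi*x/2) dx = (20/pi**2) - (-12/pi**2) = 32/pi**2.
Hence a_2 = (1/2)·(32/pi**2) = 16/pi**2.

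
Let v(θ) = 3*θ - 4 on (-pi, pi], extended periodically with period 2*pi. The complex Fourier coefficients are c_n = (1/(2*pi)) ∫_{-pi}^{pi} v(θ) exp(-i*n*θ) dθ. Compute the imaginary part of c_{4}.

Since v is real-valued, Im(c_{4}) = -(1/(2*pi)) ∫_{-pi}^{pi} v(θ) sin(4*θ) dθ = -b_{4}/2.
Integrating by parts (boundary term plus one more integral), an antiderivative of (3*θ - 4) sin(4*θ) is -3*θ*cos(4*θ)/4 + 3*sin(4*θ)/16 + cos(4*θ); evaluating from -pi to pi: ∫_{-pi}^{pi} (3*θ - 4) sin(4*θ) dθ = (1 - 3*pi/4) - (1 + 3*pi/4) = -3*pi/2.
Hence Im(c_{4}) = (-1/(2*pi))·(-3*pi/2) = 3/4.

3/4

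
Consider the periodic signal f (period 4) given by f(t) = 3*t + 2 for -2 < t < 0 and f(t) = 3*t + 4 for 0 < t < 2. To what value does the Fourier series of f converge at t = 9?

7

t = 9 differs from t = 1 by 2 full period(s), and the series is 4-periodic.
f is continuous at t = 1 with value 7, so the series converges to 7 there.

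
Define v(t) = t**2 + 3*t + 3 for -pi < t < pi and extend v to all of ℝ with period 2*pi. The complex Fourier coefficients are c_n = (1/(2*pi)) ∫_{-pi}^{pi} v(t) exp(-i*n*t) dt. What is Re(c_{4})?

Since v is real-valued, Re(c_{4}) = (1/(2*pi)) ∫_{-pi}^{pi} v(t) cos(4*t) dt = a_{4}/2.
Integrating by parts twice (tabular method), an antiderivative of (t**2 + 3*t + 3) cos(4*t) is t**2*sin(4*t)/4 + 3*t*sin(4*t)/4 + t*cos(4*t)/8 + 23*sin(4*t)/32 + 3*cos(4*t)/16; evaluating from -pi to pi: ∫_{-pi}^{pi} (t**2 + 3*t + 3) cos(4*t) dt = (3/16 + pi/8) - (3/16 - pi/8) = pi/4.
Hence Re(c_{4}) = (1/(2*pi))·(pi/4) = 1/8.

1/8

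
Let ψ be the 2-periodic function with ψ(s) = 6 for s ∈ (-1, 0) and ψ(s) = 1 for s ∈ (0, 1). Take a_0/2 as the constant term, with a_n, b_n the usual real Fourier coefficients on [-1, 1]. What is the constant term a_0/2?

7/2

a_0 = ∫_{-1}^{1} ψ(s) ds = 7.
So the constant term a_0/2 = 7/2.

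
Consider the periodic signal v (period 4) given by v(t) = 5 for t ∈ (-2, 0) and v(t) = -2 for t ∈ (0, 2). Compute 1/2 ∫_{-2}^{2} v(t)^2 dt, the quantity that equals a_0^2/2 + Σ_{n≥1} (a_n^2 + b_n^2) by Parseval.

1/2 ∫_{-2}^{2} v(t)^2 dt = 1/2 · (58) = 29.

29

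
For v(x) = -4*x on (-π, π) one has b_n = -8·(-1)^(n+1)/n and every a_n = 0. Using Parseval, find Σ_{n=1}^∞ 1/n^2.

pi**2/6

Parseval: Σ b_n^2 = (1/π) ∫_{-π}^{π} v(x)^2 dx = 32*pi**2/3.
Σ b_n^2 = Σ 64/n^2, so Σ 1/n^2 = (32*pi**2/3)/64 = pi**2/6.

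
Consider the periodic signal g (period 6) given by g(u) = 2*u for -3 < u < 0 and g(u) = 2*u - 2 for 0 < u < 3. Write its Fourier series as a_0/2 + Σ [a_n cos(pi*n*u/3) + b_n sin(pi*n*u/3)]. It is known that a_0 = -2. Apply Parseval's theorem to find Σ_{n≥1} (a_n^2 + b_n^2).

Parseval: a_0^2/2 + Σ_{n≥1} (a_n^2+b_n^2) = 1/3 ∫_{-3}^{3} g(u)^2 du = 16.
Subtract a_0^2/2 = 2: Σ (a_n^2+b_n^2) = 14.

14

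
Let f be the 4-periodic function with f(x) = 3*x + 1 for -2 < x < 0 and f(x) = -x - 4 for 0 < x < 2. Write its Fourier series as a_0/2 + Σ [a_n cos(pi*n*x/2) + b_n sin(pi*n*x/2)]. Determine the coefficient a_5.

a_5 = 1/2 ∫_{-2}^{2} f(x) cos(5*pi*x/2) dx.
Split the integral at the breakpoints.
Integrating by parts (boundary term plus one more integral), an antiderivative of (3*x + 1) cos(5*pi*x/2) is 6*x*sin(5*pi*x/2)/(5*pi) + 2*sin(5*pi*x/2)/(5*pi) + 12*cos(5*pi*x/2)/(25*pi**2); evaluating from -2 to 0: ∫_{-2}^{0} (3*x + 1) cos(5*pi*x/2) dx = (12/(25*pi**2)) - (-12/(25*pi**2)) = 24/(25*pi**2).
Integrating by parts (boundary term plus one more integral), an antiderivative of (-x - 4) cos(5*pi*x/2) is -2*x*sin(5*pi*x/2)/(5*pi) - 8*sin(5*pi*x/2)/(5*pi) - 4*cos(5*pi*x/2)/(25*pi**2); evaluating from 0 to 2: ∫_{0}^{2} (-x - 4) cos(5*pi*x/2) dx = (4/(25*pi**2)) - (-4/(25*pi**2)) = 8/(25*pi**2).
Summing the pieces and multiplying by (1/2) gives a_5 = 16/(25*pi**2).

16/(25*pi**2)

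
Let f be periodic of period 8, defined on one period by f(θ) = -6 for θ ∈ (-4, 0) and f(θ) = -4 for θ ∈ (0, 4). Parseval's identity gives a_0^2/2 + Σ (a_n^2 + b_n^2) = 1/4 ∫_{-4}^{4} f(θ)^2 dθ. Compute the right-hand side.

1/4 ∫_{-4}^{4} f(θ)^2 dθ = 1/4 · (208) = 52.

52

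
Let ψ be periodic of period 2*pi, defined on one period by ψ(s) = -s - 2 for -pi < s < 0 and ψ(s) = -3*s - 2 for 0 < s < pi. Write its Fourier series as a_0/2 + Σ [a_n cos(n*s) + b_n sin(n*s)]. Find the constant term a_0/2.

a_0 = 1/pi ∫_{-pi}^{pi} ψ(s) ds = 1/pi · (-pi*(pi + 4)) = -4 - pi.
So the constant term a_0/2 = -2 - pi/2.

-2 - pi/2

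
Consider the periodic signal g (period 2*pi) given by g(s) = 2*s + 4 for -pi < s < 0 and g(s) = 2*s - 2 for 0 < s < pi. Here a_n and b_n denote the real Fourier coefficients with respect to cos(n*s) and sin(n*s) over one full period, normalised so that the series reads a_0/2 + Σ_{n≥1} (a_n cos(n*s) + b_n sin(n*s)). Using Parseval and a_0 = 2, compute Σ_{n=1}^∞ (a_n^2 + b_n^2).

Parseval: a_0^2/2 + Σ_{n≥1} (a_n^2+b_n^2) = 1/pi ∫_{-pi}^{pi} g(s)^2 ds = -12*pi + 20 + 8*pi**2/3.
Subtract a_0^2/2 = 2: Σ (a_n^2+b_n^2) = -12*pi + 18 + 8*pi**2/3.

-12*pi + 18 + 8*pi**2/3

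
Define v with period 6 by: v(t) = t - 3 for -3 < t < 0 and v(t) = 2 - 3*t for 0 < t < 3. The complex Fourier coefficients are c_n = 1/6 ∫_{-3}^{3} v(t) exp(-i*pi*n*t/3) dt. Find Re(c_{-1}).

Since v is real-valued, Re(c_{-1}) = 1/6 ∫_{-3}^{3} v(t) cos(-pi*t/3) dt = a_{1}/2.
Split the integral at the breakpoints.
Integrating by parts (boundary term plus one more integral), an antiderivative of (t - 3) cos(-pi*t/3) is 3*t*sin(pi*t/3)/pi - 9*sin(pi*t/3)/pi + 9*cos(pi*t/3)/pi**2; evaluating from -3 to 0: ∫_{-3}^{0} (t - 3) cos(-pi*t/3) dt = (9/pi**2) - (-9/pi**2) = 18/pi**2.
Integrating by parts (boundary term plus one more integral), an antiderivative of (2 - 3*t) cos(-pi*t/3) is -9*t*sin(pi*t/3)/pi + 6*sin(pi*t/3)/pi - 27*cos(pi*t/3)/pi**2; evaluating from 0 to 3: ∫_{0}^{3} (2 - 3*t) cos(-pi*t/3) dt = (27/pi**2) - (-27/pi**2) = 54/pi**2.
So ∫_{-3}^{3} v(t) cos(-pi*t/3) dt = 72/pi**2.
Hence Re(c_{-1}) = (1/6)·(72/pi**2) = 12/pi**2.

12/pi**2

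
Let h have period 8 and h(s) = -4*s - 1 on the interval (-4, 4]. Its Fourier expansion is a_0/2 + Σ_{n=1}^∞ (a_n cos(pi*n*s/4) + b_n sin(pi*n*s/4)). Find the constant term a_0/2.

-1

a_0 = 1/4 ∫_{-4}^{4} h(s) ds = 1/4 · (-8) = -2.
So the constant term a_0/2 = -1.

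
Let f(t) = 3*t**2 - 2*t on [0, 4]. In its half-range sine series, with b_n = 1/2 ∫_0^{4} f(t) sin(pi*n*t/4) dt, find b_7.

b_7 = 1/2 ∫_0^{4} (3*t**2 - 2*t) sin(7*pi*t/4) dt.
Integrating by parts twice (tabular method), an antiderivative of (3*t**2 - 2*t) sin(7*pi*t/4) is -12*t**2*cos(7*pi*t/4)/(7*pi) + 96*t*sin(7*pi*t/4)/(49*pi**2) + 8*t*cos(7*pi*t/4)/(7*pi) - 32*sin(7*pi*t/4)/(49*pi**2) + 384*cos(7*pi*t/4)/(343*pi**3); evaluating from 0 to 4: ∫_{0}^{4} (3*t**2 - 2*t) sin(7*pi*t/4) dt = (32*(-12 + 245*pi**2)/(343*pi**3)) - (384/(343*pi**3)) = 32*(-24 + 245*pi**2)/(343*pi**3).
Hence b_7 = (1/2)·(32*(-24 + 245*pi**2)/(343*pi**3)) = 16*(-24 + 245*pi**2)/(343*pi**3).

16*(-24 + 245*pi**2)/(343*pi**3)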